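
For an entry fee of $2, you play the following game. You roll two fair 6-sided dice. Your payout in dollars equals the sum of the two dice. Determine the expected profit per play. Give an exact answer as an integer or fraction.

Distribution of the sum of the two dice: 2 w.p. 1/36, 3 w.p. 1/18, 4 w.p. 1/12, 5 w.p. 1/9, 6 w.p. 5/36, 7 w.p. 1/6, …
E[payout] = (1/36)·2 + (1/18)·3 + (1/12)·4 + (1/9)·5 + (5/36)·6 + (1/6)·7 + (5/36)·8 + (1/9)·9 + (1/12)·10 + (1/18)·11 + (1/36)·12 = 7
Expected profit = 7 − 2 = 5

$5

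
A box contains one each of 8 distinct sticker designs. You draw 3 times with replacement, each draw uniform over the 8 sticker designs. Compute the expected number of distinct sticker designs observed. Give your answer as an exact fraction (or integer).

169/64

Let Xⱼ=1 if type j appears at least once. P(Xⱼ=1) = 1 − ((8−1)/8)^3 = 169/512.
E[#distinct] = 8·169/512 = 169/64.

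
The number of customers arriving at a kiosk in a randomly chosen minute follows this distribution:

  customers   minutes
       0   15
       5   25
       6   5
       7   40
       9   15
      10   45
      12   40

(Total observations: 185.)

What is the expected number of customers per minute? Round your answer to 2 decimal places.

8.11

Total = 185, so P(customers=0) = 15/185, etc.
E[X] = (3/37)·0 + (5/37)·5 + (1/37)·6 + (8/37)·7 + (3/37)·9 + (9/37)·10 + (8/37)·12
     = 300/37 ≈ 8.11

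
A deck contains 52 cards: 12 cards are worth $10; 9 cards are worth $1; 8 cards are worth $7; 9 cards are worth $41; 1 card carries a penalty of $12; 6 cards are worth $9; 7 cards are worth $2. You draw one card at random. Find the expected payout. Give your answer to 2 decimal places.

E[payout] = (12/52)·10 + (9/52)·1 + (8/52)·7 + (9/52)·41 + (1/52)·(-12) + (6/52)·9 + (7/52)·2 = 305/26
≈ $11.73

$11.73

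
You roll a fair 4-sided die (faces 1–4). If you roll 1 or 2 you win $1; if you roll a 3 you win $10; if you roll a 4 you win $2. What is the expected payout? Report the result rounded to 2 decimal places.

$3.50

E[payout] = (1/2)·1 + (1/4)·2 + (1/4)·10 = 7/2
≈ $3.50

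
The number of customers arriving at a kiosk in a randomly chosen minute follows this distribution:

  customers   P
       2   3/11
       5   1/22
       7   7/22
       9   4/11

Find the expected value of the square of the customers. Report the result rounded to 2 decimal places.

E[X²] = (3/11)·4 + (1/22)·25 + (7/22)·49 + (4/11)·81
     = 520/11 ≈ 47.27

47.27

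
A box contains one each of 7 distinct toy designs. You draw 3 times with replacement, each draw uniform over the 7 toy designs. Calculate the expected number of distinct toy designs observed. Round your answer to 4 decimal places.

2.5918

Let Xⱼ=1 if type j appears at least once. P(Xⱼ=1) = 1 − ((7−1)/7)^3 = 127/343.
E[#distinct] = 7·127/343 = 127/49.
≈ 2.5918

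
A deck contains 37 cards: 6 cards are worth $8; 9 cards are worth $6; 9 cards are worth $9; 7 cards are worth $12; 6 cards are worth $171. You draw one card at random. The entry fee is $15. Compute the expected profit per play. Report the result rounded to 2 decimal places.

E[payout] = (6/37)·8 + (9/37)·6 + (9/37)·9 + (7/37)·12 + (6/37)·171 = 1293/37
Expected profit = 1293/37 − 15 = 738/37 ≈ $19.95

$19.95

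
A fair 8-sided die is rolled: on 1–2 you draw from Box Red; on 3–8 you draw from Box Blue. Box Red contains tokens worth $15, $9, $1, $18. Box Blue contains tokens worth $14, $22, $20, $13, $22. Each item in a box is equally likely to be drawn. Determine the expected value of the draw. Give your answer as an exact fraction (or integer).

E[X | Box Red] = (15 + 9 + 1 + 18)/4 = 43/4
E[X | Box Blue] = (14 + 22 + 20 + 13 + 22)/5 = 91/5
E[X] = (1/4)·43/4 + (3/4)·91/5 = 1307/80

1307/80 dollars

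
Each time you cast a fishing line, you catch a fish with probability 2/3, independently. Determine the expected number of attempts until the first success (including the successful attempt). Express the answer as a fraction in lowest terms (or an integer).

3/2

For a geometric distribution, E[trials] = 1/p = 1/(2/3) = 3/2.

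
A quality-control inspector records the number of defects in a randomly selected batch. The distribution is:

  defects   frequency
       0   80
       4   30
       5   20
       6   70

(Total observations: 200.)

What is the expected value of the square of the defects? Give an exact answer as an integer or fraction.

Total = 200, so P(defects=0) = 80/200, etc.
E[X²] = (2/5)·0 + (3/20)·16 + (1/10)·25 + (7/20)·36
     = 35/2

35/2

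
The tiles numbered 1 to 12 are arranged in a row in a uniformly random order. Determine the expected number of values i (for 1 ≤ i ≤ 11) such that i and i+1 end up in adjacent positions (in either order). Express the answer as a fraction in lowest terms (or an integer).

11/6

For each i ∈ {1,…,11}, let Xᵢ = 1 if i and i+1 are adjacent. P(Xᵢ=1) = 2·(12−1)!/12! = 2/12.
By linearity, E[ΣXᵢ] = (11)·(2/12) = 11/6.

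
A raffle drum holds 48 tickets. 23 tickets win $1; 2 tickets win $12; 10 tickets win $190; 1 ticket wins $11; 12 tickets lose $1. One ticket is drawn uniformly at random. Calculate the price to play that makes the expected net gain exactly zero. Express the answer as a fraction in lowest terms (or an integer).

973/24 dollars

E[payout] = (23/48)·1 + (2/48)·12 + (10/48)·190 + (1/48)·11 + (12/48)·(-1) = 973/24
Fair fee = E[payout] = 973/24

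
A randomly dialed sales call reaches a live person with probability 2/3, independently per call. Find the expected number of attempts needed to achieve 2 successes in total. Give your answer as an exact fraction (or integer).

By linearity (sum of 2 independent geometric waits), E[trials] = 2/p = 2/(2/3) = 3.

3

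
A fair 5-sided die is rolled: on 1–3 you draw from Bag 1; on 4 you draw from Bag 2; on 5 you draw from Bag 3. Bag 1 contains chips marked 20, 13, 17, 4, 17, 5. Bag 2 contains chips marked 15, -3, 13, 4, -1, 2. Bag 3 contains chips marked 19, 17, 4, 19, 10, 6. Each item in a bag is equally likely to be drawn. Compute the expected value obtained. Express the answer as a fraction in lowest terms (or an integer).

E[X | Bag 1] = (20 + 13 + 17 + 4 + 17 + 5)/6 = 38/3
E[X | Bag 2] = (15 − 3 + 13 + 4 − 1 + 2)/6 = 5
E[X | Bag 3] = (19 + 17 + 4 + 19 + 10 + 6)/6 = 25/2
E[X] = (3/5)·38/3 + (1/5)·5 + (1/5)·25/2 = 111/10

111/10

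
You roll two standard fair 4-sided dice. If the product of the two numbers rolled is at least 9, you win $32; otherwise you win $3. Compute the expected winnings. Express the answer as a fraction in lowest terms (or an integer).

E[payout] = (3/4)·3 + (1/4)·32 = 41/4

41/4 dollars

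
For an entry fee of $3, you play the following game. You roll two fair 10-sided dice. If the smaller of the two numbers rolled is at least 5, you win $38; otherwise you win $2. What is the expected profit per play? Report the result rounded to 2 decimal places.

E[payout] = (16/25)·2 + (9/25)·38 = 374/25
Expected profit = 374/25 − 3 = 299/25 ≈ $11.96

$11.96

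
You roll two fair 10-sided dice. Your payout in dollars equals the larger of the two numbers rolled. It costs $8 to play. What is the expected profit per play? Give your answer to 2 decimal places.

Distribution of the larger of the two numbers rolled: 1 w.p. 1/100, 2 w.p. 3/100, 3 w.p. 1/20, 4 w.p. 7/100, 5 w.p. 9/100, 6 w.p. 11/100, …
E[payout] = (1/100)·1 + (3/100)·2 + (1/20)·3 + (7/100)·4 + (9/100)·5 + (11/100)·6 + (13/100)·7 + (3/20)·8 + (17/100)·9 + (19/100)·10 = 143/20
Expected profit = 143/20 − 8 = -17/20 ≈ -$0.85

-$0.85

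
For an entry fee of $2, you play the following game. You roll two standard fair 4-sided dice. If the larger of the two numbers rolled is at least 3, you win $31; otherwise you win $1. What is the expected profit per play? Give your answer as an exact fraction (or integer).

E[payout] = (1/4)·1 + (3/4)·31 = 47/2
Expected profit = 47/2 − 2 = 43/2

43/2 dollars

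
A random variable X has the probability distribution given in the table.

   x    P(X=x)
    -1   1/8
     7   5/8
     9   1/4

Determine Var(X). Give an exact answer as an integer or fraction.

35/4

E[X] = (1/8)·(-1) + (5/8)·7 + (1/4)·9 = 13/2
E[X²] = (1/8)·1 + (5/8)·49 + (1/4)·81 = 51
Var(X) = 51 − (13/2)² = 35/4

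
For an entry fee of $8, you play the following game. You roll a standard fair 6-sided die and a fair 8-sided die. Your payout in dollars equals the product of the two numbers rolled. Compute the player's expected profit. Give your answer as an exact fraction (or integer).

Distribution of the product of the two numbers rolled: 1 w.p. 1/48, 2 w.p. 1/24, 3 w.p. 1/24, 4 w.p. 1/16, 5 w.p. 1/24, 6 w.p. 1/12, …
E[payout] = (1/48)·1 + (1/24)·2 + (1/24)·3 + (1/16)·4 + (1/24)·5 + (1/12)·6 + (1/48)·7 + (1/16)·8 + (1/48)·9 + (1/24)·10 + (1/12)·12 + (1/48)·14 + (1/24)·15 + (1/24)·16 + (1/24)·18 + (1/24)·20 + (1/48)·21 + (1/16)·24 + (1/48)·25 + (1/48)·28 + (1/24)·30 + (1/48)·32 + (1/48)·35 + (1/48)·36 + (1/48)·40 + (1/48)·42 + (1/48)·48 = 63/4
Expected profit = 63/4 − 8 = 31/4

31/4 dollars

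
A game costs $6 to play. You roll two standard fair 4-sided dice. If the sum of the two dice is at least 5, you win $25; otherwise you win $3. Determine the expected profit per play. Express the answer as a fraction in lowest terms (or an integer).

43/4 dollars

E[payout] = (3/8)·3 + (5/8)·25 = 67/4
Expected profit = 67/4 − 6 = 43/4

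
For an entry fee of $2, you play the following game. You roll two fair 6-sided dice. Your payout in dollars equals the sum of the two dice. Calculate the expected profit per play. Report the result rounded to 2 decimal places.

Distribution of the sum of the two dice: 2 w.p. 1/36, 3 w.p. 1/18, 4 w.p. 1/12, 5 w.p. 1/9, 6 w.p. 5/36, 7 w.p. 1/6, …
E[payout] = (1/36)·2 + (1/18)·3 + (1/12)·4 + (1/9)·5 + (5/36)·6 + (1/6)·7 + (5/36)·8 + (1/9)·9 + (1/12)·10 + (1/18)·11 + (1/36)·12 = 7
Expected profit = 7 − 2 = 5 ≈ $5.00

$5.00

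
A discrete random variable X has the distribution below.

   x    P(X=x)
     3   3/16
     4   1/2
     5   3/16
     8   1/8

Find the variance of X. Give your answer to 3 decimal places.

E[X] = (3/16)·3 + (1/2)·4 + (3/16)·5 + (1/8)·8 = 9/2
E[X²] = (3/16)·9 + (1/2)·16 + (3/16)·25 + (1/8)·64 = 179/8
Var(X) = 179/8 − (9/2)² = 17/8 ≈ 2.125

2.125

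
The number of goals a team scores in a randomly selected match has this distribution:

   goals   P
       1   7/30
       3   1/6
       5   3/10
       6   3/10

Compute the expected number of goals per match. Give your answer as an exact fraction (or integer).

E[X] = (7/30)·1 + (1/6)·3 + (3/10)·5 + (3/10)·6
     = 121/30

121/30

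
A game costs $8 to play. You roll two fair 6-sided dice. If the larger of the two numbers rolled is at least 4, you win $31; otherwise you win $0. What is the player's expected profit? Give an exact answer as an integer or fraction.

E[payout] = (1/4)·0 + (3/4)·31 = 93/4
Expected profit = 93/4 − 8 = 61/4

61/4 dollars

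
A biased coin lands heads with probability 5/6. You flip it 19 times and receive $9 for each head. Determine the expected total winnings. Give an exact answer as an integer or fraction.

285/2 dollars

E[#heads] = 19·5/6 = 95/6 (linearity over flips).
E[winnings] = 9·95/6 = 285/2.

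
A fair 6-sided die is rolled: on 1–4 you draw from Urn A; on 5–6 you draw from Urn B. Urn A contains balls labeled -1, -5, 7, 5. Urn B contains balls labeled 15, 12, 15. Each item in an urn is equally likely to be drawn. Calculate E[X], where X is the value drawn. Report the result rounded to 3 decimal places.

E[X | Urn A] = (-1 − 5 + 7 + 5)/4 = 3/2
E[X | Urn B] = (15 + 12 + 15)/3 = 14
E[X] = (2/3)·3/2 + (1/3)·14 = 17/3 ≈ 5.667

5.667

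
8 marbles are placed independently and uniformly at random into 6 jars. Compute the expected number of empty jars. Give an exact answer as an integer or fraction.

390625/279936

Let Xⱼ=1 if jar j is empty. P(Xⱼ=1) = ((6-1)/6)^8 = 390625/1679616.
By linearity, E[#empty] = 6·390625/1679616 = 390625/279936.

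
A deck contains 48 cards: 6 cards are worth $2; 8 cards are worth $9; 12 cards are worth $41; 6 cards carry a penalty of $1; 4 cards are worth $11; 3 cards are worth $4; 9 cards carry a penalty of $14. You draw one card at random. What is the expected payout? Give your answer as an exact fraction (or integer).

125/12 dollars

E[payout] = (6/48)·2 + (8/48)·9 + (12/48)·41 + (6/48)·(-1) + (4/48)·11 + (3/48)·4 + (9/48)·(-14) = 125/12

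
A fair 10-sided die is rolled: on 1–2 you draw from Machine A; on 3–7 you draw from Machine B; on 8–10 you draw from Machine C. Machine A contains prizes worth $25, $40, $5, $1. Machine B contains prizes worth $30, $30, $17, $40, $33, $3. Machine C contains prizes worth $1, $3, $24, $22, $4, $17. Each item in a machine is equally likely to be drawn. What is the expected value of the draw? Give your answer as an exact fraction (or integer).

E[X | Machine A] = (25 + 40 + 5 + 1)/4 = 71/4
E[X | Machine B] = (30 + 30 + 17 + 40 + 33 + 3)/6 = 51/2
E[X | Machine C] = (1 + 3 + 24 + 22 + 4 + 17)/6 = 71/6
E[X] = (1/5)·71/4 + (1/2)·51/2 + (3/10)·71/6 = 397/20

397/20 dollars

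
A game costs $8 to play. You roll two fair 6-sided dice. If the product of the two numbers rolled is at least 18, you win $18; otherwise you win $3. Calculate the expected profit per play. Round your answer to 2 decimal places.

-$0.83

E[payout] = (13/18)·3 + (5/18)·18 = 43/6
Expected profit = 43/6 − 8 = -5/6 ≈ -$0.83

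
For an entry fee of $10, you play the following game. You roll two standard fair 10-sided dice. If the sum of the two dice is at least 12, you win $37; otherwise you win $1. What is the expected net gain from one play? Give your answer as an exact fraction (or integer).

36/5 dollars

E[payout] = (11/20)·1 + (9/20)·37 = 86/5
Expected profit = 86/5 − 10 = 36/5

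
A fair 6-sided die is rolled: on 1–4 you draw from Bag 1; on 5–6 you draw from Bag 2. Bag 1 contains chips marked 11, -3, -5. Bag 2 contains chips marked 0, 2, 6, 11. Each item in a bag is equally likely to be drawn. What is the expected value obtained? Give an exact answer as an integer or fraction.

9/4

E[X | Bag 1] = (11 − 3 − 5)/3 = 1
E[X | Bag 2] = (0 + 2 + 6 + 11)/4 = 19/4
E[X] = (2/3)·1 + (1/3)·19/4 = 9/4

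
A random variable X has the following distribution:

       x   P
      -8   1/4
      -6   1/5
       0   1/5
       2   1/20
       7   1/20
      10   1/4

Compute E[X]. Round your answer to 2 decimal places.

-0.25

E[X] = (1/4)·(-8) + (1/5)·(-6) + (1/5)·0 + (1/20)·2 + (1/20)·7 + (1/4)·10
     = -1/4 ≈ -0.25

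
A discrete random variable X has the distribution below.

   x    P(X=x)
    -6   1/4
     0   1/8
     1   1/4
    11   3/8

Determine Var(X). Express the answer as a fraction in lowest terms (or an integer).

E[X] = (1/4)·(-6) + (1/8)·0 + (1/4)·1 + (3/8)·11 = 23/8
E[X²] = (1/4)·36 + (1/8)·0 + (1/4)·1 + (3/8)·121 = 437/8
Var(X) = 437/8 − (23/8)² = 2967/64

2967/64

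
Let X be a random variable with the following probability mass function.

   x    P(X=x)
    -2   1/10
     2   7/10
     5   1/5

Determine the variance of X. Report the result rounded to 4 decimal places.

E[X] = (1/10)·(-2) + (7/10)·2 + (1/5)·5 = 11/5
E[X²] = (1/10)·4 + (7/10)·4 + (1/5)·25 = 41/5
Var(X) = 41/5 − (11/5)² = 84/25 ≈ 3.3600

3.3600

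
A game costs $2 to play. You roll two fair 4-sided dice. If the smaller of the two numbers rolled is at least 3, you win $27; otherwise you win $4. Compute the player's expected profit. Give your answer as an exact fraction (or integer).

31/4 dollars

E[payout] = (3/4)·4 + (1/4)·27 = 39/4
Expected profit = 39/4 − 2 = 31/4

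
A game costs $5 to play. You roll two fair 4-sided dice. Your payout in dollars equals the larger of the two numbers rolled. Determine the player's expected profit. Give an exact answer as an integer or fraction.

Distribution of the larger of the two numbers rolled: 1 w.p. 1/16, 2 w.p. 3/16, 3 w.p. 5/16, 4 w.p. 7/16
E[payout] = (1/16)·1 + (3/16)·2 + (5/16)·3 + (7/16)·4 = 25/8
Expected profit = 25/8 − 5 = -15/8

-15/8 dollars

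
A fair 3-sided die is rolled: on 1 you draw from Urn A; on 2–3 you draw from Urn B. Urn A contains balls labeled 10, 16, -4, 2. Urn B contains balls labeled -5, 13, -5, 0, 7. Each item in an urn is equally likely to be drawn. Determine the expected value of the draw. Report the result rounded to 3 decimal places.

3.333

E[X | Urn A] = (10 + 16 − 4 + 2)/4 = 6
E[X | Urn B] = (-5 + 13 − 5 + 0 + 7)/5 = 2
E[X] = (1/3)·6 + (2/3)·2 = 10/3 ≈ 3.333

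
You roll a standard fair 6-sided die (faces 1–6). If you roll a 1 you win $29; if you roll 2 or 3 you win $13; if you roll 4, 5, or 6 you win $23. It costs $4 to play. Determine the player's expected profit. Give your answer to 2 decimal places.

E[payout] = (1/3)·13 + (1/2)·23 + (1/6)·29 = 62/3
Expected profit = 62/3 − 4 = 50/3 ≈ $16.67

$16.67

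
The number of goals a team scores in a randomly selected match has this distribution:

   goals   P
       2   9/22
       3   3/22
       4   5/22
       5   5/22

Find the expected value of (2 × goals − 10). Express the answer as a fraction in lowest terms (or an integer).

E[2x-10] = (9/22)·(-6) + (3/22)·(-4) + (5/22)·(-2) + (5/22)·0
     = -38/11

-38/11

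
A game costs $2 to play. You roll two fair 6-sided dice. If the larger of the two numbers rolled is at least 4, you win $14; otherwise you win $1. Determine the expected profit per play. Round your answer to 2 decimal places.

$8.75

E[payout] = (1/4)·1 + (3/4)·14 = 43/4
Expected profit = 43/4 − 2 = 35/4 ≈ $8.75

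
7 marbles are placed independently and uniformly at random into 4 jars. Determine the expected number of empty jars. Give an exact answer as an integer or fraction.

2187/4096

Let Xⱼ=1 if jar j is empty. P(Xⱼ=1) = ((4-1)/4)^7 = 2187/16384.
By linearity, E[#empty] = 4·2187/16384 = 2187/4096.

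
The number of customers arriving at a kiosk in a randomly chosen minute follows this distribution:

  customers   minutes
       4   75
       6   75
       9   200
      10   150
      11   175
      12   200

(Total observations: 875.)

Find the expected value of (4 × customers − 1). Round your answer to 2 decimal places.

Total = 875, so P(customers=4) = 75/875, etc.
E[4x-1] = (3/35)·15 + (3/35)·23 + (8/35)·35 + (6/35)·39 + (1/5)·43 + (8/35)·47
     = 261/7 ≈ 37.29

37.29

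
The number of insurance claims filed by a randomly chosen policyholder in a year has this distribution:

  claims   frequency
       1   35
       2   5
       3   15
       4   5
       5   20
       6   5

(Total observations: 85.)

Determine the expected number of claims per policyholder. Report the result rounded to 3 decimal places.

Total = 85, so P(claims=1) = 35/85, etc.
E[X] = (7/17)·1 + (1/17)·2 + (3/17)·3 + (1/17)·4 + (4/17)·5 + (1/17)·6
     = 48/17 ≈ 2.824

2.824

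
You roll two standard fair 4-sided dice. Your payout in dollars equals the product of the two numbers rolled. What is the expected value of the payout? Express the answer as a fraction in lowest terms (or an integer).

Distribution of the product of the two numbers rolled: 1 w.p. 1/16, 2 w.p. 1/8, 3 w.p. 1/8, 4 w.p. 3/16, 6 w.p. 1/8, 8 w.p. 1/8, …
E[payout] = (1/16)·1 + (1/8)·2 + (1/8)·3 + (3/16)·4 + (1/8)·6 + (1/8)·8 + (1/16)·9 + (1/8)·12 + (1/16)·16 = 25/4

25/4 dollars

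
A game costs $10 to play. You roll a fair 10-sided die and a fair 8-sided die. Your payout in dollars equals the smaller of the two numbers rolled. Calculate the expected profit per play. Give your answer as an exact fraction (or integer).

Distribution of the smaller of the two numbers rolled: 1 w.p. 17/80, 2 w.p. 3/16, 3 w.p. 13/80, 4 w.p. 11/80, 5 w.p. 9/80, 6 w.p. 7/80, …
E[payout] = (17/80)·1 + (3/16)·2 + (13/80)·3 + (11/80)·4 + (9/80)·5 + (7/80)·6 + (1/16)·7 + (3/80)·8 = 69/20
Expected profit = 69/20 − 10 = -131/20

-131/20 dollars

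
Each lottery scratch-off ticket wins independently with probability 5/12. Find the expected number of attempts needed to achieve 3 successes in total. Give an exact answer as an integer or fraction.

By linearity (sum of 3 independent geometric waits), E[trials] = 3/p = 3/(5/12) = 36/5.

36/5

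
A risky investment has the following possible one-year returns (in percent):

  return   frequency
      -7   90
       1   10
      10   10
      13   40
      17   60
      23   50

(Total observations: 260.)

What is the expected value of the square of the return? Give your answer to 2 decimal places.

215.27

Total = 260, so P(return=-7) = 90/260, etc.
E[X²] = (9/26)·49 + (1/26)·1 + (1/26)·100 + (2/13)·169 + (3/13)·289 + (5/26)·529
     = 5597/26 ≈ 215.27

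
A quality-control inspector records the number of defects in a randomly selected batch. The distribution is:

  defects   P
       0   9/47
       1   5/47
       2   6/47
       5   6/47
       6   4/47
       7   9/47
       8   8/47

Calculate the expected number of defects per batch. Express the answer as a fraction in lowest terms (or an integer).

198/47

E[X] = (9/47)·0 + (5/47)·1 + (6/47)·2 + (6/47)·5 + (4/47)·6 + (9/47)·7 + (8/47)·8
     = 198/47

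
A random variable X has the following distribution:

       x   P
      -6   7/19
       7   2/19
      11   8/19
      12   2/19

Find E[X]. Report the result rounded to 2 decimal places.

E[X] = (7/19)·(-6) + (2/19)·7 + (8/19)·11 + (2/19)·12
     = 84/19 ≈ 4.42

4.42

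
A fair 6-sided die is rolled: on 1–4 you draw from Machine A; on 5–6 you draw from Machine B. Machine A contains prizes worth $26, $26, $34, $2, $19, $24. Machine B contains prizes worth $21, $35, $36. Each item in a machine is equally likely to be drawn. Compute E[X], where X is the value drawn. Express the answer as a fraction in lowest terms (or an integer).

E[X | Machine A] = (26 + 26 + 34 + 2 + 19 + 24)/6 = 131/6
E[X | Machine B] = (21 + 35 + 36)/3 = 92/3
E[X] = (2/3)·131/6 + (1/3)·92/3 = 223/9

223/9 dollars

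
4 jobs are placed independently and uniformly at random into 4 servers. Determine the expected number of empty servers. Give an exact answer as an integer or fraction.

Let Xⱼ=1 if server j is empty. P(Xⱼ=1) = ((4-1)/4)^4 = 81/256.
By linearity, E[#empty] = 4·81/256 = 81/64.

81/64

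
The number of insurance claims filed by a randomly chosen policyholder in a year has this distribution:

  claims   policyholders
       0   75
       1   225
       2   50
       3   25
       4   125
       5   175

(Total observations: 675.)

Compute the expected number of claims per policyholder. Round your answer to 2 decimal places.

2.63

Total = 675, so P(claims=0) = 75/675, etc.
E[X] = (1/9)·0 + (1/3)·1 + (2/27)·2 + (1/27)·3 + (5/27)·4 + (7/27)·5
     = 71/27 ≈ 2.63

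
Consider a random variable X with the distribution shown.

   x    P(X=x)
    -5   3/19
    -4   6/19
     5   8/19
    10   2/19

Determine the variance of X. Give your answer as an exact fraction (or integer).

E[X] = (3/19)·(-5) + (6/19)·(-4) + (8/19)·5 + (2/19)·10 = 21/19
E[X²] = (3/19)·25 + (6/19)·16 + (8/19)·25 + (2/19)·100 = 571/19
Var(X) = 571/19 − (21/19)² = 10408/361

10408/361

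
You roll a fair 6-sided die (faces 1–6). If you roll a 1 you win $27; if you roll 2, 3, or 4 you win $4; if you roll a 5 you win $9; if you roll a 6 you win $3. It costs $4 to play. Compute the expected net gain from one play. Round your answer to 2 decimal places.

$4.50

E[payout] = (1/6)·3 + (1/2)·4 + (1/6)·9 + (1/6)·27 = 17/2
Expected profit = 17/2 − 4 = 9/2 ≈ $4.50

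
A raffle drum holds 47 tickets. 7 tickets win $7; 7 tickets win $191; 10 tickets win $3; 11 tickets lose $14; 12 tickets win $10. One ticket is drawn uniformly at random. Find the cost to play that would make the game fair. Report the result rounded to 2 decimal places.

E[payout] = (7/47)·7 + (7/47)·191 + (10/47)·3 + (11/47)·(-14) + (12/47)·10 = 1382/47
Fair fee = E[payout] = 1382/47 ≈ $29.40

$29.40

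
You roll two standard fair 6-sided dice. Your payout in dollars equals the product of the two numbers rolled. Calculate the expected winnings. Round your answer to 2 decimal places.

$12.25

Distribution of the product of the two numbers rolled: 1 w.p. 1/36, 2 w.p. 1/18, 3 w.p. 1/18, 4 w.p. 1/12, 5 w.p. 1/18, 6 w.p. 1/9, …
E[payout] = (1/36)·1 + (1/18)·2 + (1/18)·3 + (1/12)·4 + (1/18)·5 + (1/9)·6 + (1/18)·8 + (1/36)·9 + (1/18)·10 + (1/9)·12 + (1/18)·15 + (1/36)·16 + (1/18)·18 + (1/18)·20 + (1/18)·24 + (1/36)·25 + (1/18)·30 + (1/36)·36 = 49/4
≈ $12.25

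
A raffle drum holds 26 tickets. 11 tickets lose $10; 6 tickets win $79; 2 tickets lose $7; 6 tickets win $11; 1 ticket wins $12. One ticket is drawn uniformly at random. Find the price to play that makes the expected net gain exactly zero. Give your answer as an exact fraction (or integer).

214/13 dollars

E[payout] = (11/26)·(-10) + (6/26)·79 + (2/26)·(-7) + (6/26)·11 + (1/26)·12 = 214/13
Fair fee = E[payout] = 214/13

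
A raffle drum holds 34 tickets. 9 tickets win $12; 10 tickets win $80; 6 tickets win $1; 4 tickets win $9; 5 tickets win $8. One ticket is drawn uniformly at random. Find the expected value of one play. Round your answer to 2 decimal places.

$29.12

E[payout] = (9/34)·12 + (10/34)·80 + (6/34)·1 + (4/34)·9 + (5/34)·8 = 495/17
≈ $29.12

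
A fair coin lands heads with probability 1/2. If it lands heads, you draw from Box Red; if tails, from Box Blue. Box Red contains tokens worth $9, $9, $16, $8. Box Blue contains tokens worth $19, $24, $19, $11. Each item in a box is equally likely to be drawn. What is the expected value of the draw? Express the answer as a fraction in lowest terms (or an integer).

E[X | Box Red] = (9 + 9 + 16 + 8)/4 = 21/2
E[X | Box Blue] = (19 + 24 + 19 + 11)/4 = 73/4
E[X] = (1/2)·21/2 + (1/2)·73/4 = 115/8

115/8 dollars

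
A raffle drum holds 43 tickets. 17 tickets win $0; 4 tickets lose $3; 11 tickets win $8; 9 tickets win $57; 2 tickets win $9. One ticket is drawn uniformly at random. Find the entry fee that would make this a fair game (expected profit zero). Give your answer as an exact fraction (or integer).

607/43 dollars

E[payout] = (17/43)·0 + (4/43)·(-3) + (11/43)·8 + (9/43)·57 + (2/43)·9 = 607/43
Fair fee = E[payout] = 607/43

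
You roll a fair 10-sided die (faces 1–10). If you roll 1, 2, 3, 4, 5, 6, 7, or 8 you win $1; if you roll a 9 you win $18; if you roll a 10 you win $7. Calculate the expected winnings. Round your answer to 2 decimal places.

$3.30

E[payout] = (4/5)·1 + (1/10)·7 + (1/10)·18 = 33/10
≈ $3.30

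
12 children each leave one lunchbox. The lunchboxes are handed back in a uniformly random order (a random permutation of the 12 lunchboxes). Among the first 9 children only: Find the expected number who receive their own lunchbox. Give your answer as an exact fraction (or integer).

3/4

Let Xᵢ = 1 if person i gets their own lunchbox. For each i, P(Xᵢ=1) = 1/12.
By linearity of expectation, E[X₁+…+X_9] = 9·(1/12) = 3/4.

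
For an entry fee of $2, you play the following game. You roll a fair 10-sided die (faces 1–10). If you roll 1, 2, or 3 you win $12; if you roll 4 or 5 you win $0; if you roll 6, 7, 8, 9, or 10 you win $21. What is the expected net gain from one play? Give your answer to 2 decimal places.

E[payout] = (1/5)·0 + (3/10)·12 + (1/2)·21 = 141/10
Expected profit = 141/10 − 2 = 121/10 ≈ $12.10

$12.10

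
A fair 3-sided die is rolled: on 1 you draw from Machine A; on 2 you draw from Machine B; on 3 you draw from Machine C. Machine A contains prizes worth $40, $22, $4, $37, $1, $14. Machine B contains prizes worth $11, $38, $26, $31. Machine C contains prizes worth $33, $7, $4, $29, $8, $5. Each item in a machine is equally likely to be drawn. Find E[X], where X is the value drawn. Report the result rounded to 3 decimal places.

$20.167

E[X | Machine A] = (40 + 22 + 4 + 37 + 1 + 14)/6 = 59/3
E[X | Machine B] = (11 + 38 + 26 + 31)/4 = 53/2
E[X | Machine C] = (33 + 7 + 4 + 29 + 8 + 5)/6 = 43/3
E[X] = (1/3)·59/3 + (1/3)·53/2 + (1/3)·43/3 = 121/6 ≈ 20.167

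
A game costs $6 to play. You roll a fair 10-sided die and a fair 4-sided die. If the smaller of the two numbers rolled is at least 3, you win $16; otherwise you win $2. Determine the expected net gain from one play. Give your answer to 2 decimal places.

E[payout] = (3/5)·2 + (2/5)·16 = 38/5
Expected profit = 38/5 − 6 = 8/5 ≈ $1.60

$1.60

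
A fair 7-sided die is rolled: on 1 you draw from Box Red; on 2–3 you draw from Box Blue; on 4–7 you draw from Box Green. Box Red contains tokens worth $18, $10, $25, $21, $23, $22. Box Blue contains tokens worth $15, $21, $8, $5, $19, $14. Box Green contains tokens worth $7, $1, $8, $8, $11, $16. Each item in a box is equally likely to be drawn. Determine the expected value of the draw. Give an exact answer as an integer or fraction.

E[X | Box Red] = (18 + 10 + 25 + 21 + 23 + 22)/6 = 119/6
E[X | Box Blue] = (15 + 21 + 8 + 5 + 19 + 14)/6 = 41/3
E[X | Box Green] = (7 + 1 + 8 + 8 + 11 + 16)/6 = 17/2
E[X] = (1/7)·119/6 + (2/7)·41/3 + (4/7)·17/2 = 487/42

487/42 dollars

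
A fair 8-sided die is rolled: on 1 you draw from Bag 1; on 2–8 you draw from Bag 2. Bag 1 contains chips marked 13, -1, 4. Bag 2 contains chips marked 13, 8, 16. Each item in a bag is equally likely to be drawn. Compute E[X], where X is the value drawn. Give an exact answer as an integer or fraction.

E[X | Bag 1] = (13 − 1 + 4)/3 = 16/3
E[X | Bag 2] = (13 + 8 + 16)/3 = 37/3
E[X] = (1/8)·16/3 + (7/8)·37/3 = 275/24

275/24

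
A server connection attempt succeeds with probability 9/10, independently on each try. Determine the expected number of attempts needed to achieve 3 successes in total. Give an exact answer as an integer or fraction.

By linearity (sum of 3 independent geometric waits), E[trials] = 3/p = 3/(9/10) = 10/3.

10/3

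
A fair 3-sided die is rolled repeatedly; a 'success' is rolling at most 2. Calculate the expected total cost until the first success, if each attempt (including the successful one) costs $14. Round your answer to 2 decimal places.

$21.00

E[#attempts] = 1/p = 3/2; E[cost] = 14·3/2 = 21.
≈ 21.00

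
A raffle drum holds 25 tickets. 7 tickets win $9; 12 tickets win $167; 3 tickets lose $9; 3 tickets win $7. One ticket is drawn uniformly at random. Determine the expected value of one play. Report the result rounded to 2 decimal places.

E[payout] = (7/25)·9 + (12/25)·167 + (3/25)·(-9) + (3/25)·7 = 2061/25
≈ $82.44

$82.44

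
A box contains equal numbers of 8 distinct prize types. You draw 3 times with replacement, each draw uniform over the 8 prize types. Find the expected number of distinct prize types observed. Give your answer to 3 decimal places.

Let Xⱼ=1 if type j appears at least once. P(Xⱼ=1) = 1 − ((8−1)/8)^3 = 169/512.
E[#distinct] = 8·169/512 = 169/64.
≈ 2.641

2.641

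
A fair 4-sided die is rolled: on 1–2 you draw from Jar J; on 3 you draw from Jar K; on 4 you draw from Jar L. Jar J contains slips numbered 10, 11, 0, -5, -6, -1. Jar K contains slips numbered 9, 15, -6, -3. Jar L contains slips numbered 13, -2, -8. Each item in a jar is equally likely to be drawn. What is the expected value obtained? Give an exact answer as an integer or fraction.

31/16

E[X | Jar J] = (10 + 11 + 0 − 5 − 6 − 1)/6 = 3/2
E[X | Jar K] = (9 + 15 − 6 − 3)/4 = 15/4
E[X | Jar L] = (13 − 2 − 8)/3 = 1
E[X] = (1/2)·3/2 + (1/4)·15/4 + (1/4)·1 = 31/16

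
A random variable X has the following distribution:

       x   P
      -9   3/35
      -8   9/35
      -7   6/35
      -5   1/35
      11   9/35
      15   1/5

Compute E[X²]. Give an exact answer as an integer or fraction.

E[X²] = (3/35)·81 + (9/35)·64 + (6/35)·49 + (1/35)·25 + (9/35)·121 + (1/5)·225
     = 3802/35

3802/35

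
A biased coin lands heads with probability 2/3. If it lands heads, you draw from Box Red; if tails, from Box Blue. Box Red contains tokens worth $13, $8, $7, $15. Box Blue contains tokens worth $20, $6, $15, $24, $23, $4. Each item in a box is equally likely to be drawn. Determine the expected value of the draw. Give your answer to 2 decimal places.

E[X | Box Red] = (13 + 8 + 7 + 15)/4 = 43/4
E[X | Box Blue] = (20 + 6 + 15 + 24 + 23 + 4)/6 = 46/3
E[X] = (2/3)·43/4 + (1/3)·46/3 = 221/18 ≈ 12.28

$12.28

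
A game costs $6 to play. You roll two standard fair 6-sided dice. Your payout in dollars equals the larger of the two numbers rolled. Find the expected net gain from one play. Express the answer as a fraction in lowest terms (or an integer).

Distribution of the larger of the two numbers rolled: 1 w.p. 1/36, 2 w.p. 1/12, 3 w.p. 5/36, 4 w.p. 7/36, 5 w.p. 1/4, 6 w.p. 11/36
E[payout] = (1/36)·1 + (1/12)·2 + (5/36)·3 + (7/36)·4 + (1/4)·5 + (11/36)·6 = 161/36
Expected profit = 161/36 − 6 = -55/36

-55/36 dollars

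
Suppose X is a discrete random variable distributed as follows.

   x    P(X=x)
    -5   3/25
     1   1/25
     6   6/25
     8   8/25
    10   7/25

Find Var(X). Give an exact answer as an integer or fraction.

13264/625

E[X] = (3/25)·(-5) + (1/25)·1 + (6/25)·6 + (8/25)·8 + (7/25)·10 = 156/25
E[X²] = (3/25)·25 + (1/25)·1 + (6/25)·36 + (8/25)·64 + (7/25)·100 = 1504/25
Var(X) = 1504/25 − (156/25)² = 13264/625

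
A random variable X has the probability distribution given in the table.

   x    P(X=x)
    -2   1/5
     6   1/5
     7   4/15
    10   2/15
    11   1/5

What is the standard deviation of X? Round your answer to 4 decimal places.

4.4900

E[X] = 31/5, E[X²] = 293/5
Var(X) = E[X²] − (E[X])² = 293/5 − 961/25 = 504/25
SD(X) = √(504/25) ≈ 4.4900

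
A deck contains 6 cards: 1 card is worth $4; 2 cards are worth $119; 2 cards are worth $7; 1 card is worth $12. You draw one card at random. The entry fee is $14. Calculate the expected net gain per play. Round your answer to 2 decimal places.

E[payout] = (1/6)·4 + (2/6)·119 + (2/6)·7 + (1/6)·12 = 134/3
Expected profit = 134/3 − 14 = 92/3 ≈ $30.67

$30.67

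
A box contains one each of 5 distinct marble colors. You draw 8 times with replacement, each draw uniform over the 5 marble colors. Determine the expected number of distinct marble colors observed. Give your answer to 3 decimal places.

4.161

Let Xⱼ=1 if type j appears at least once. P(Xⱼ=1) = 1 − ((5−1)/5)^8 = 325089/390625.
E[#distinct] = 5·325089/390625 = 325089/78125.
≈ 4.161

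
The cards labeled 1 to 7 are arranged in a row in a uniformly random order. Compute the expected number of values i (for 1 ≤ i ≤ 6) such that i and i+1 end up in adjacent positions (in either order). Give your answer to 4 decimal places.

For each i ∈ {1,…,6}, let Xᵢ = 1 if i and i+1 are adjacent. P(Xᵢ=1) = 2·(7−1)!/7! = 2/7.
By linearity, E[ΣXᵢ] = (6)·(2/7) = 12/7.
≈ 1.7143

1.7143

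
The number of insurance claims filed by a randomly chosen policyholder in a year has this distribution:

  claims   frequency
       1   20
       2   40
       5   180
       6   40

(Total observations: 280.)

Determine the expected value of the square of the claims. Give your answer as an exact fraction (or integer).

Total = 280, so P(claims=1) = 20/280, etc.
E[X²] = (1/14)·1 + (1/7)·4 + (9/14)·25 + (1/7)·36
     = 153/7

153/7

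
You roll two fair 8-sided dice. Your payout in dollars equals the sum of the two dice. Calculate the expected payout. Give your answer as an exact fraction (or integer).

$9

Distribution of the sum of the two dice: 2 w.p. 1/64, 3 w.p. 1/32, 4 w.p. 3/64, 5 w.p. 1/16, 6 w.p. 5/64, 7 w.p. 3/32, …
E[payout] = (1/64)·2 + (1/32)·3 + (3/64)·4 + (1/16)·5 + (5/64)·6 + (3/32)·7 + (7/64)·8 + (1/8)·9 + (7/64)·10 + (3/32)·11 + (5/64)·12 + (1/16)·13 + (3/64)·14 + (1/32)·15 + (1/64)·16 = 9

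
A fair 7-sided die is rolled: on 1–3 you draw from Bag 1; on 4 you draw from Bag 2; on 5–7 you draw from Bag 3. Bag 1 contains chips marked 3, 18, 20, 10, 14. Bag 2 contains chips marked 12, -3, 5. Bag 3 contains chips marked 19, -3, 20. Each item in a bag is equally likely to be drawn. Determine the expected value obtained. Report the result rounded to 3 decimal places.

E[X | Bag 1] = (3 + 18 + 20 + 10 + 14)/5 = 13
E[X | Bag 2] = (12 − 3 + 5)/3 = 14/3
E[X | Bag 3] = (19 − 3 + 20)/3 = 12
E[X] = (3/7)·13 + (1/7)·14/3 + (3/7)·12 = 239/21 ≈ 11.381

11.381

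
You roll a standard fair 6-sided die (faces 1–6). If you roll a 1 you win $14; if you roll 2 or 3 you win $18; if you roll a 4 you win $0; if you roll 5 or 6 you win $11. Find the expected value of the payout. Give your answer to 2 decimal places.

E[payout] = (1/6)·0 + (1/3)·11 + (1/6)·14 + (1/3)·18 = 12
≈ $12.00

$12.00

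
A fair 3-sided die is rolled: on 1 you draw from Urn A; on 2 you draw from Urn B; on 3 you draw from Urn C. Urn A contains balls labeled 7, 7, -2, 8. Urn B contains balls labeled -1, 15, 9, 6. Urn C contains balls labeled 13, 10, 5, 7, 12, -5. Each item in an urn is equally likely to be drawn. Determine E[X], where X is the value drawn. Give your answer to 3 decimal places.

6.417

E[X | Urn A] = (7 + 7 − 2 + 8)/4 = 5
E[X | Urn B] = (-1 + 15 + 9 + 6)/4 = 29/4
E[X | Urn C] = (13 + 10 + 5 + 7 + 12 − 5)/6 = 7
E[X] = (1/3)·5 + (1/3)·29/4 + (1/3)·7 = 77/12 ≈ 6.417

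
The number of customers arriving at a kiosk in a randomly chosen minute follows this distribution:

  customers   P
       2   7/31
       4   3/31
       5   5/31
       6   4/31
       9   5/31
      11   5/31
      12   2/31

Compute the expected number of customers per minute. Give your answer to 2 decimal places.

6.42

E[X] = (7/31)·2 + (3/31)·4 + (5/31)·5 + (4/31)·6 + (5/31)·9 + (5/31)·11 + (2/31)·12
     = 199/31 ≈ 6.42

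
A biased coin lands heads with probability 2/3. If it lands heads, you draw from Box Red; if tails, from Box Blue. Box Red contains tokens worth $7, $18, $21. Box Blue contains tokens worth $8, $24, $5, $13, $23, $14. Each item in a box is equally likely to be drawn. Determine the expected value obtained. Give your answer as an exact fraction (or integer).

271/18 dollars

E[X | Box Red] = (7 + 18 + 21)/3 = 46/3
E[X | Box Blue] = (8 + 24 + 5 + 13 + 23 + 14)/6 = 29/2
E[X] = (2/3)·46/3 + (1/3)·29/2 = 271/18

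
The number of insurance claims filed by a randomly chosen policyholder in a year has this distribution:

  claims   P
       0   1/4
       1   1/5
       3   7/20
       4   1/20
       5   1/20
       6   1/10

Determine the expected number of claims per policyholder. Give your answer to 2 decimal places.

2.30

E[X] = (1/4)·0 + (1/5)·1 + (7/20)·3 + (1/20)·4 + (1/20)·5 + (1/10)·6
     = 23/10 ≈ 2.30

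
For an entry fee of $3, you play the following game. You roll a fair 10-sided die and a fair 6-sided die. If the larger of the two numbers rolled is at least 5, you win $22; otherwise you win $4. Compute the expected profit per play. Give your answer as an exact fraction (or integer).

E[payout] = (4/15)·4 + (11/15)·22 = 86/5
Expected profit = 86/5 − 3 = 71/5

71/5 dollars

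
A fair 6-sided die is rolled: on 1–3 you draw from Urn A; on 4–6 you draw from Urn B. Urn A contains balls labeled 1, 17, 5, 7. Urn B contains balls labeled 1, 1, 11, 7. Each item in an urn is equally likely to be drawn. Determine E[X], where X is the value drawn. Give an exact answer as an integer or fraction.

25/4

E[X | Urn A] = (1 + 17 + 5 + 7)/4 = 15/2
E[X | Urn B] = (1 + 1 + 11 + 7)/4 = 5
E[X] = (1/2)·15/2 + (1/2)·5 = 25/4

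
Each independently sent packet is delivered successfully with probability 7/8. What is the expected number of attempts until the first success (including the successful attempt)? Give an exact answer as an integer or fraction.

For a geometric distribution, E[trials] = 1/p = 1/(7/8) = 8/7.

8/7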